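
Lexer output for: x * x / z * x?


Scan left to right, longest-match per lexeme
Tokens: ID(x), OP(*), ID(x), OP(/), ID(z), OP(*), ID(x)


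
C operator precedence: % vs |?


'%' is multiplicative (level 10); '|' is bitwise OR (level 3)
Higher level binds tighter
'%' has higher precedence than '|'


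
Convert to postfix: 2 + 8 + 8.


Left to right (same or higher precedence on left)
Postfix: 2 8 + 8 +


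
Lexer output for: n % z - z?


Scan left to right, longest-match per lexeme
Tokens: ID(n), OP(%), ID(z), OP(-), ID(z)


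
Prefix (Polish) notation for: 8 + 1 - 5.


left-to-right (same/higher precedence on left): tree is (- (+ 8 1) 5)
Prefix: - + 8 1 5


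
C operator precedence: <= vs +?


'+' is additive (level 9); '<=' is relational (level 7)
Higher level binds tighter
'+' has higher precedence than '<='


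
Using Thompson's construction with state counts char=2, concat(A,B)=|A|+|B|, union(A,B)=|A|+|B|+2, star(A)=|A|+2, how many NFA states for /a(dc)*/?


Syntax tree has 3 char leaf(s), 0 union(s), 1 star(s)
chars contribute 3×2 = 6; each union adds +2; each star adds +2
Total: 6 + 0 + 2 = 8 states


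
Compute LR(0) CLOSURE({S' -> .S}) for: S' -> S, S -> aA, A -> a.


Start: S' -> .S
For each item with dot before a nonterminal B, add B -> .γ for every B-production
Closure: [S' -> .S, S -> .aA]


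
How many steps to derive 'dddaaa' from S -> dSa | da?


Derivation: S => dSa => ddSaa => dddaaa
Steps: 3


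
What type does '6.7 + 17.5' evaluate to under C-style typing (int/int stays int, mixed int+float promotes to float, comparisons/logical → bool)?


Operand types: float + float
Rule: mixed int/float promotes to float; int/int stays int
Result type: float


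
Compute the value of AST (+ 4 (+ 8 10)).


Evaluate inner: (+ 8 10) = 18
Evaluate root: (+ 4 18) = 22
Result: 22


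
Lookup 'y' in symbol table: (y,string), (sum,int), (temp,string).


Lookup 'y' → type string


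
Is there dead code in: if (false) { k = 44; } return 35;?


condition is constant false, so the whole block is unreachable
Dead: 'if (false) { k = 44; }'


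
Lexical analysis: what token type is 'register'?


Pattern: reserved word
Type: KEYWORD


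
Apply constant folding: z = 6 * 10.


6 * 10 = 60 at compile time
Optimized: z = 60


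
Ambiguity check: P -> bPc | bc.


balanced b^n…c^n: each string has a unique parse
Unambiguous


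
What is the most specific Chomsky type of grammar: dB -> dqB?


LHS has context (more than one symbol) and |LHS| ≤ |RHS|
Classification: Type 1 (Context-Sensitive)


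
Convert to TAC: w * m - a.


Break into single-operator statements:
t1 = w * m
t2 = t1 - a


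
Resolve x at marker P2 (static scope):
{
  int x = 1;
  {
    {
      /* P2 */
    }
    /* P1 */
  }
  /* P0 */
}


P2's block does not declare x; resolves to the enclosing declaration at depth 0
x = 1


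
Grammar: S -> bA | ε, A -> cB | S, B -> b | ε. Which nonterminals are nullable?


A nonterminal is nullable iff some alternative derives ε (directly, or every symbol in it is nullable)
Nullable: {A, B, S}


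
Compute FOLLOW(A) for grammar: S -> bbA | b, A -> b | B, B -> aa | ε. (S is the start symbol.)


$ ∈ FOLLOW(S). For each A -> αBβ: add FIRST(β)\{ε} to FOLLOW(B); if β nullable, add FOLLOW(A).
FOLLOW(A) = {$}


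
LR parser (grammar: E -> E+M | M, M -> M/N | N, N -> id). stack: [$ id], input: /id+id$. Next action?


'id' on top is the handle for N -> id
Action: reduce (N -> id)


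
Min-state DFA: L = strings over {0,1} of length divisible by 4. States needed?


Track length mod 4: states 0..3, accept at 0
Minimal DFA: 4 states


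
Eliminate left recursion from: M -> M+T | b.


Left-recursive alternatives: M+T; non-recursive: b
Introduce M': M -> bM', M' -> +TM' | ε


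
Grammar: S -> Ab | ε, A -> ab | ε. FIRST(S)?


Per alternative of S: FIRST(Ab) = {a, b}; FIRST(ε) = {ε}
FIRST(S) = {a, b, ε}


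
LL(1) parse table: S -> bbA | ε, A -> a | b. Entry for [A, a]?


For [A, a]: 'a' ∈ FIRST(a)
Entry: A -> a


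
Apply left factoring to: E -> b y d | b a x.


Common prefix: 'b'
Factored: E -> b E', E' -> y d | a x


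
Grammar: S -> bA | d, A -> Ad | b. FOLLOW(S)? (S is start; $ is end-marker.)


$ ∈ FOLLOW(S). For each A -> αBβ: add FIRST(β)\{ε} to FOLLOW(B); if β nullable, add FOLLOW(A).
FOLLOW(S) = {$}


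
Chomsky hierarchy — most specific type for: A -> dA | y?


Right-linear: every RHS is a terminal or a terminal followed by one nonterminal
Classification: Type 3 (Regular)


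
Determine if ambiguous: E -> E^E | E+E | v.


'v^v+v' has two parse trees (no precedence encoded between ^ and +)
Ambiguous


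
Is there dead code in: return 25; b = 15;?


statement follows a return and is unreachable
Dead: 'b = 15'


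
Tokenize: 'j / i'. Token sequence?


Scan left to right, longest-match per lexeme
Tokens: ID(j), OP(/), ID(i)


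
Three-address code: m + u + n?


Break into single-operator statements:
t1 = m + u
t2 = t1 + n


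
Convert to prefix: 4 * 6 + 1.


left-to-right (same/higher precedence on left): tree is (+ (* 4 6) 1)
Prefix: + * 4 6 1


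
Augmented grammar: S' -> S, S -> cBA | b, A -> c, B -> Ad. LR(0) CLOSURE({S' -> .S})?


Start: S' -> .S
For each item with dot before a nonterminal B, add B -> .γ for every B-production
Closure: [S' -> .S, S -> .cBA, S -> .b]


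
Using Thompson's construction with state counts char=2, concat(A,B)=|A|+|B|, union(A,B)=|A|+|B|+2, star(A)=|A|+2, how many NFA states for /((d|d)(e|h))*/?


Syntax tree has 4 char leaf(s), 2 union(s), 1 star(s)
chars contribute 4×2 = 8; each union adds +2; each star adds +2
Total: 8 + 4 + 2 = 14 states


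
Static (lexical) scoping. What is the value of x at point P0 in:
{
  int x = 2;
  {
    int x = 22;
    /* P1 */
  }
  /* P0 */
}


x declared in the same block as P0
x = 2


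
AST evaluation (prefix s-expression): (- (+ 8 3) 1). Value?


Evaluate inner: (+ 8 3) = 11
Evaluate root: (- 11 1) = 10
Result: 10


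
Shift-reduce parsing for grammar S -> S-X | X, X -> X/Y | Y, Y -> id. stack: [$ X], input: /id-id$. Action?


shift '/' to continue X -> X/Y
Action: shift


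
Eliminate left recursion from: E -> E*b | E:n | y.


Left-recursive alternatives: E*b, E:n; non-recursive: y
Introduce E': E -> yE', E' -> *bE' | :nE' | ε


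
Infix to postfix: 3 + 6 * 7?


* has higher precedence, evaluate 6*7 first
Postfix: 3 6 7 * +


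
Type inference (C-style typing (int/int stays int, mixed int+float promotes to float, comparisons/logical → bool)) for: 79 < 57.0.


Operand types: int < float
Rule: comparison yields bool
Result type: bool


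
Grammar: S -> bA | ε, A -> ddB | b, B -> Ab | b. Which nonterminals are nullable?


A nonterminal is nullable iff some alternative derives ε (directly, or every symbol in it is nullable)
Nullable: {S}


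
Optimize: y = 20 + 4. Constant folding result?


20 + 4 = 24 at compile time
Optimized: y = 24


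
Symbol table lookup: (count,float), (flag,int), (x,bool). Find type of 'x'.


Lookup 'x' → type bool


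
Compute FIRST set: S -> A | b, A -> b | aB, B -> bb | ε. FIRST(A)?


Per alternative of A: FIRST(b) = {b}; FIRST(aB) = {a}
FIRST(A) = {a, b}


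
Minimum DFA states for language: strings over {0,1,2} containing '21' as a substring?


KMP-style automaton: 2 progress states + 1 absorbing accept = 3
Minimal DFA: 3 states


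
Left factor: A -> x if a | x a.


Common prefix: 'x'
Factored: A -> x A', A' -> if a | a


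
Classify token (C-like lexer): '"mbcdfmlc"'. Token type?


Pattern: double-quoted sequence
Type: STRING_LITERAL


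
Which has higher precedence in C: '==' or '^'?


'==' is equality (level 6); '^' is bitwise XOR (level 4)
Higher level binds tighter
'==' has higher precedence than '^'


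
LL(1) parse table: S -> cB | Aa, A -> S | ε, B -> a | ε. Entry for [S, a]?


For [S, a]: 'a' ∈ FIRST(Aa)
Entry: S -> Aa


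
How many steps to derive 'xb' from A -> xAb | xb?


Derivation: A => xb
Steps: 1


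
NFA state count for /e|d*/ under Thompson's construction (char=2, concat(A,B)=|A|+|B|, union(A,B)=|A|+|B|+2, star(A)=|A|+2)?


Syntax tree has 2 char leaf(s), 1 union(s), 1 star(s)
chars contribute 2×2 = 4; each union adds +2; each star adds +2
Total: 4 + 2 + 2 = 8 states


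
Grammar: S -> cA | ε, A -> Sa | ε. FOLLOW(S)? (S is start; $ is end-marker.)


$ ∈ FOLLOW(S). For each A -> αBβ: add FIRST(β)\{ε} to FOLLOW(B); if β nullable, add FOLLOW(A).
FOLLOW(S) = {$, a}


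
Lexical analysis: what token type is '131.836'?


Pattern: digits with a decimal point
Type: FLOAT_LITERAL


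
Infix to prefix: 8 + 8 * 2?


'*' binds tighter: tree is (+ 8 (* 8 2))
Prefix: + 8 * 8 2


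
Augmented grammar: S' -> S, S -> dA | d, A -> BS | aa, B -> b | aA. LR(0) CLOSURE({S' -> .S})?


Start: S' -> .S
For each item with dot before a nonterminal B, add B -> .γ for every B-production
Closure: [S' -> .S, S -> .dA, S -> .d]


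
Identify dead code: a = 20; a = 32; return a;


first assignment to a is overwritten before any read
Dead: 'a = 20'


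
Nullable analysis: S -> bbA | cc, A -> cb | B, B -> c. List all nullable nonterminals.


A nonterminal is nullable iff some alternative derives ε (directly, or every symbol in it is nullable)
Nullable: {}


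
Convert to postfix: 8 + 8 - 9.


Left to right (same or higher precedence on left)
Postfix: 8 8 + 9 -


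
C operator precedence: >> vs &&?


'>>' is shift (level 8); '&&' is logical AND (level 2)
Higher level binds tighter
'>>' has higher precedence than '&&'


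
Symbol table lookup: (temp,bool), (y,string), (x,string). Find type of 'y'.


Lookup 'y' → type string


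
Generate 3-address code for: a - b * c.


Break into single-operator statements:
t1 = b * c
t2 = a - t1


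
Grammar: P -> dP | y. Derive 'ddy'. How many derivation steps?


Derivation: P => dP => ddP => ddy
Steps: 3


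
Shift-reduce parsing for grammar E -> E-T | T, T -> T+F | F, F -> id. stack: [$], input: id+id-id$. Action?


no handle on stack; shift 'id'
Action: shift


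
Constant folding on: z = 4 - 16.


4 - 16 = -12 at compile time
Optimized: z = -12


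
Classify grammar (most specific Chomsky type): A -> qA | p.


Right-linear: every RHS is a terminal or a terminal followed by one nonterminal
Classification: Type 3 (Regular)


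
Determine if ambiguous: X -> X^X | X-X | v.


'v^v-v' has two parse trees (no precedence encoded between ^ and -)
Ambiguous


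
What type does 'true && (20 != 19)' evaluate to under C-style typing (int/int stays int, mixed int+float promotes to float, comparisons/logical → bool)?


Operand types: bool && bool
Rule: logical operators take bool operands and yield bool
Result type: bool


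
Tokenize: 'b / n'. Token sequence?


Scan left to right, longest-match per lexeme
Tokens: ID(b), OP(/), ID(n)


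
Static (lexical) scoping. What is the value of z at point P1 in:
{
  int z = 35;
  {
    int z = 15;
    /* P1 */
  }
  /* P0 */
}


z declared in the same block as P1
z = 15


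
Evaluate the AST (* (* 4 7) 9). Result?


Evaluate inner: (* 4 7) = 28
Evaluate root: (* 28 9) = 252
Result: 252


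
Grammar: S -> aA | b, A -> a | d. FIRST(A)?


Per alternative of A: FIRST(a) = {a}; FIRST(d) = {d}
FIRST(A) = {a, d}


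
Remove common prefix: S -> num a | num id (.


Common prefix: 'num'
Factored: S -> num S', S' -> a | id (


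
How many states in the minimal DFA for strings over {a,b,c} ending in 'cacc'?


Track the longest suffix of input matching a prefix of 'cacc': 5 classes (prefixes of length 0..4)
Minimal DFA: 5 states


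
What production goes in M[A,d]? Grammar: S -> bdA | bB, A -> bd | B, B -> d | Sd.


For [A, d]: 'd' ∈ FIRST(B)
Entry: A -> B


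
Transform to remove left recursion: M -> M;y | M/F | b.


Left-recursive alternatives: M;y, M/F; non-recursive: b
Introduce M': M -> bM', M' -> ;yM' | /FM' | ε


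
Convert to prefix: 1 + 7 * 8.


'*' binds tighter: tree is (+ 1 (* 7 8))
Prefix: + 1 * 7 8


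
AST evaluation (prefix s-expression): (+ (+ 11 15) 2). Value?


Evaluate inner: (+ 11 15) = 26
Evaluate root: (+ 26 2) = 28
Result: 28


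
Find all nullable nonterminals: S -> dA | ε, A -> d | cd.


A nonterminal is nullable iff some alternative derives ε (directly, or every symbol in it is nullable)
Nullable: {S}


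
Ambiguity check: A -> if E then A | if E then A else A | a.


dangling else: 'if E then if E then a else a' parses two ways
Ambiguous


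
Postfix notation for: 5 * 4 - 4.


Left to right (same or higher precedence on left)
Postfix: 5 4 * 4 -


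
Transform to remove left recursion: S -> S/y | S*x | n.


Left-recursive alternatives: S/y, S*x; non-recursive: n
Introduce S': S -> nS', S' -> /yS' | *xS' | ε


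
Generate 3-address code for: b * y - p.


Break into single-operator statements:
t1 = b * y
t2 = t1 - p


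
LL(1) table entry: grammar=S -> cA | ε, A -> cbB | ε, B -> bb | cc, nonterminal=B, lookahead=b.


For [B, b]: 'b' ∈ FIRST(bb)
Entry: B -> bb


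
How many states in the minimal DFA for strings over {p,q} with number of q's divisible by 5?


Track (count of q) mod 5: states 0..4, accept at 0
Minimal DFA: 5 states


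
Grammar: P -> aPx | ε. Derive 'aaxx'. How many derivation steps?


Derivation: P => aPx => aaPxx => aaxx
Steps: 3


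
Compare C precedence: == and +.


'+' is additive (level 9); '==' is equality (level 6)
Higher level binds tighter
'+' has higher precedence than '=='


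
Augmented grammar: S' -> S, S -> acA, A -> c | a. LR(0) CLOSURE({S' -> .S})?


Start: S' -> .S
For each item with dot before a nonterminal B, add B -> .γ for every B-production
Closure: [S' -> .S, S -> .acA]


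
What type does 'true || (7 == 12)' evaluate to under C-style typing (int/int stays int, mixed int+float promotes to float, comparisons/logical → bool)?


Operand types: bool || bool
Rule: logical operators take bool operands and yield bool
Result type: bool


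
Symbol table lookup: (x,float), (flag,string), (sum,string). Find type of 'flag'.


Lookup 'flag' → type string


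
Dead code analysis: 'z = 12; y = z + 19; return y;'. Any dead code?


z is read by y's definition; y is returned
No dead code


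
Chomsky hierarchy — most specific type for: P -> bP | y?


Right-linear: every RHS is a terminal or a terminal followed by one nonterminal
Classification: Type 3 (Regular)


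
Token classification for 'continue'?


Pattern: reserved word
Type: KEYWORD


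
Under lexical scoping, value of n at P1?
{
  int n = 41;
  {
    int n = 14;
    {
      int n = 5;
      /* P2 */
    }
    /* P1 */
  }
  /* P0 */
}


n declared in the same block as P1
n = 14


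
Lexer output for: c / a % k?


Scan left to right, longest-match per lexeme
Tokens: ID(c), OP(/), ID(a), OP(%), ID(k)


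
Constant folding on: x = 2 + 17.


2 + 17 = 19 at compile time
Optimized: x = 19


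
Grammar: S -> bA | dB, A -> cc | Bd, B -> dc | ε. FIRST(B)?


Per alternative of B: FIRST(dc) = {d}; FIRST(ε) = {ε}
FIRST(B) = {d, ε}


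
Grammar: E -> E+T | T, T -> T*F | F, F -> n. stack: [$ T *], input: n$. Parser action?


no handle; shift 'n'
Action: shift


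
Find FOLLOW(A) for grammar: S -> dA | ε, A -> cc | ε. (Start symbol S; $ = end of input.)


$ ∈ FOLLOW(S). For each A -> αBβ: add FIRST(β)\{ε} to FOLLOW(B); if β nullable, add FOLLOW(A).
FOLLOW(A) = {$}


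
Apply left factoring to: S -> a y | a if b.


Common prefix: 'a'
Factored: S -> a S', S' -> y | if b


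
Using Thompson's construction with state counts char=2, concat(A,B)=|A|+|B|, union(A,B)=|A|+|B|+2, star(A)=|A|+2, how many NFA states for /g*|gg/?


Syntax tree has 3 char leaf(s), 1 union(s), 1 star(s)
chars contribute 3×2 = 6; each union adds +2; each star adds +2
Total: 6 + 2 + 2 = 10 states


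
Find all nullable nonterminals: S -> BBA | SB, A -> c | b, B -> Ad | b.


A nonterminal is nullable iff some alternative derives ε (directly, or every symbol in it is nullable)
Nullable: {}


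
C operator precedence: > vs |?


'>' is relational (level 7); '|' is bitwise OR (level 3)
Higher level binds tighter
'>' has higher precedence than '|'


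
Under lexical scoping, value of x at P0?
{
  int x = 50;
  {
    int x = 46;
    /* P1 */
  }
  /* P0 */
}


x declared in the same block as P0
x = 50


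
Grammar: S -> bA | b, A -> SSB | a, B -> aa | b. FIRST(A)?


Per alternative of A: FIRST(SSB) = {b}; FIRST(a) = {a}
FIRST(A) = {a, b}


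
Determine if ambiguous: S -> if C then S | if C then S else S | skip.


dangling else: 'if C then if C then skip else skip' parses two ways
Ambiguous


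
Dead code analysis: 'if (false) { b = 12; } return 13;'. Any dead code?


condition is constant false, so the whole block is unreachable
Dead: 'if (false) { b = 12; }'


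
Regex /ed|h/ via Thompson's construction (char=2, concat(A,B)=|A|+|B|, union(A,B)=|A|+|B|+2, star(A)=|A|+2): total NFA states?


Syntax tree has 3 char leaf(s), 1 union(s), 0 star(s)
chars contribute 3×2 = 6; each union adds +2; each star adds +2
Total: 6 + 2 + 0 = 8 states


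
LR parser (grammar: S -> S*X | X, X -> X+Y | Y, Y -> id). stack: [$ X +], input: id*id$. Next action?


no handle; shift 'id'
Action: shift


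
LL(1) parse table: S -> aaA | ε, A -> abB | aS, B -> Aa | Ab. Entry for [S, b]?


For [S, b]: ε is nullable and 'b' ∈ FOLLOW(S)
Entry: S -> ε


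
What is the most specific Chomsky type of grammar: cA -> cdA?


LHS has context (more than one symbol) and |LHS| ≤ |RHS|
Classification: Type 1 (Context-Sensitive)


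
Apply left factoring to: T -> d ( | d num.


Common prefix: 'd'
Factored: T -> d T', T' -> ( | num


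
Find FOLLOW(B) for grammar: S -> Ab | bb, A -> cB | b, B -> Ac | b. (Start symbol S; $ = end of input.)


$ ∈ FOLLOW(S). For each A -> αBβ: add FIRST(β)\{ε} to FOLLOW(B); if β nullable, add FOLLOW(A).
FOLLOW(B) = {b, c}


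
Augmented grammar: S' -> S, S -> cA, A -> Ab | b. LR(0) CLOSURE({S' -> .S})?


Start: S' -> .S
For each item with dot before a nonterminal B, add B -> .γ for every B-production
Closure: [S' -> .S, S -> .cA]


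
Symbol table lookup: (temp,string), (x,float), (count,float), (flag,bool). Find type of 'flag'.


Lookup 'flag' → type bool


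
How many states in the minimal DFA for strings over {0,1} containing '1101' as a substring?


KMP-style automaton: 4 progress states + 1 absorbing accept = 5
Minimal DFA: 5 states


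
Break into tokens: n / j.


Scan left to right, longest-match per lexeme
Tokens: ID(n), OP(/), ID(j)


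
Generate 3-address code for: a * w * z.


Break into single-operator statements:
t1 = a * w
t2 = t1 * z


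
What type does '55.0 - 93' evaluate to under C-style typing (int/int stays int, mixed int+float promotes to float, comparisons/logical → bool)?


Operand types: float - int
Rule: mixed int/float promotes to float; int/int stays int
Result type: float


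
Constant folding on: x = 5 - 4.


5 - 4 = 1 at compile time
Optimized: x = 1


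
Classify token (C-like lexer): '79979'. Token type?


Pattern: digits only
Type: INTEGER_LITERAL


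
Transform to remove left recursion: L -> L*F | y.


Left-recursive alternatives: L*F; non-recursive: y
Introduce L': L -> yL', L' -> *FL' | ε


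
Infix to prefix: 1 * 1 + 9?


left-to-right (same/higher precedence on left): tree is (+ (* 1 1) 9)
Prefix: + * 1 1 9


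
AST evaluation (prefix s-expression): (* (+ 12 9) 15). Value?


Evaluate inner: (+ 12 9) = 21
Evaluate root: (* 21 15) = 315
Result: 315


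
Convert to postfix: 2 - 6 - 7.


Left to right (same or higher precedence on left)
Postfix: 2 6 - 7 -


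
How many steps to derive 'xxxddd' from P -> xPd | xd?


Derivation: P => xPd => xxPdd => xxxddd
Steps: 3


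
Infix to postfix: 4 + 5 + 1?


Left to right (same or higher precedence on left)
Postfix: 4 5 + 1 +


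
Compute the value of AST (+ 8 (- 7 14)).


Evaluate inner: (- 7 14) = -7
Evaluate root: (+ 8 -7) = 1
Result: 1


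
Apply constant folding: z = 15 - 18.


15 - 18 = -3 at compile time
Optimized: z = -3


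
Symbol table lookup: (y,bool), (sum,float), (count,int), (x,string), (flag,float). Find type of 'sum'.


Lookup 'sum' → type float


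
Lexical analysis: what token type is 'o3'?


Pattern: letter/underscore followed by alphanumerics, not a keyword
Type: IDENTIFIER


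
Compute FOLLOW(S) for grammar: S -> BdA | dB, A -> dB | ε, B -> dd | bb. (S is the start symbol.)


$ ∈ FOLLOW(S). For each A -> αBβ: add FIRST(β)\{ε} to FOLLOW(B); if β nullable, add FOLLOW(A).
FOLLOW(S) = {$}


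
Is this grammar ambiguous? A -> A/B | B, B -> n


precedence layered via separate nonterminal B: deterministic
Unambiguous


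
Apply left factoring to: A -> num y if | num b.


Common prefix: 'num'
Factored: A -> num A', A' -> y if | b


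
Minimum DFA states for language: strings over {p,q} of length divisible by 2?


Track length mod 2: states 0..1, accept at 0
Minimal DFA: 2 states


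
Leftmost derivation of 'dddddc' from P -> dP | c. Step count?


Derivation: P => dP => ddP => dddP => ddddP => dddddP => dddddc
Steps: 6


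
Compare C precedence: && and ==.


'==' is equality (level 6); '&&' is logical AND (level 2)
Higher level binds tighter
'==' has higher precedence than '&&'


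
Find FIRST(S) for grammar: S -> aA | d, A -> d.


Per alternative of S: FIRST(aA) = {a}; FIRST(d) = {d}
FIRST(S) = {a, d}


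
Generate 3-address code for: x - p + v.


Break into single-operator statements:
t1 = x - p
t2 = t1 + v


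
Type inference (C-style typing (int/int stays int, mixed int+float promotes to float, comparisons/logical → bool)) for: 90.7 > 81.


Operand types: float > int
Rule: comparison yields bool
Result type: bool


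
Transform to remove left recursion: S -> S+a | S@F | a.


Left-recursive alternatives: S+a, S@F; non-recursive: a
Introduce S': S -> aS', S' -> +aS' | @FS' | ε


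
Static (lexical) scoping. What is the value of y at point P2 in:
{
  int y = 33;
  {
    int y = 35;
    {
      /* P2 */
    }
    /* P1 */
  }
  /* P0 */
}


P2's block does not declare y; resolves to the enclosing declaration at depth 1
y = 35


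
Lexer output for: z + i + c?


Scan left to right, longest-match per lexeme
Tokens: ID(z), OP(+), ID(i), OP(+), ID(c)


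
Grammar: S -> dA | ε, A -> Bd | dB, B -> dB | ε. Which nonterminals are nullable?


A nonterminal is nullable iff some alternative derives ε (directly, or every symbol in it is nullable)
Nullable: {B, S}


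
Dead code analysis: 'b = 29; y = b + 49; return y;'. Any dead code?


b is read by y's definition; y is returned
No dead code


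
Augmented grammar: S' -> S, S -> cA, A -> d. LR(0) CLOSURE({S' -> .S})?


Start: S' -> .S
For each item with dot before a nonterminal B, add B -> .γ for every B-production
Closure: [S' -> .S, S -> .cA]


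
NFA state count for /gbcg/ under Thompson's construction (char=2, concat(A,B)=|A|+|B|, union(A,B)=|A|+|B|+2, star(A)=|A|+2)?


Syntax tree has 4 char leaf(s), 0 union(s), 0 star(s)
chars contribute 4×2 = 8; each union adds +2; each star adds +2
Total: 8 + 0 + 0 = 8 states


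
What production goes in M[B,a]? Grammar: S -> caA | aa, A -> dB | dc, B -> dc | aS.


For [B, a]: 'a' ∈ FIRST(aS)
Entry: B -> aS


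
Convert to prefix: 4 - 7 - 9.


left-to-right (same/higher precedence on left): tree is (- (- 4 7) 9)
Prefix: - - 4 7 9


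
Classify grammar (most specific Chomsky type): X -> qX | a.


Right-linear: every RHS is a terminal or a terminal followed by one nonterminal
Classification: Type 3 (Regular)


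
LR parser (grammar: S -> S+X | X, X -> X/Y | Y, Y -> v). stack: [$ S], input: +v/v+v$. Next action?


shift '+' to continue S -> S+X
Action: shift


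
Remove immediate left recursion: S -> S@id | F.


Left-recursive alternatives: S@id; non-recursive: F
Introduce S': S -> FS', S' -> @idS' | ε


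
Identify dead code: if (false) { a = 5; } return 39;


condition is constant false, so the whole block is unreachable
Dead: 'if (false) { a = 5; }'


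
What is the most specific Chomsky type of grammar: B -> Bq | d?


Left-linear: every RHS is a terminal or one nonterminal followed by a terminal
Classification: Type 3 (Regular)


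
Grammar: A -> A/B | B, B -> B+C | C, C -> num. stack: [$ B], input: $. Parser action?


lookahead ∉ {+} so B won't extend; reduce A -> B
Action: reduce (A -> B)


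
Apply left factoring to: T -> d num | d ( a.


Common prefix: 'd'
Factored: T -> d T', T' -> num | ( a


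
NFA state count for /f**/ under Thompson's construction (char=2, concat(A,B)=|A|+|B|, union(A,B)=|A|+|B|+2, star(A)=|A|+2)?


Syntax tree has 1 char leaf(s), 0 union(s), 2 star(s)
chars contribute 1×2 = 2; each union adds +2; each star adds +2
Total: 2 + 0 + 4 = 6 states


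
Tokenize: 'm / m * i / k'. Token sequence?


Scan left to right, longest-match per lexeme
Tokens: ID(m), OP(/), ID(m), OP(*), ID(i), OP(/), ID(k)


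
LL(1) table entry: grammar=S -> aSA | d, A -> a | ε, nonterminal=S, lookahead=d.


For [S, d]: 'd' ∈ FIRST(d)
Entry: S -> d


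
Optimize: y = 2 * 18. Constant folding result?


2 * 18 = 36 at compile time
Optimized: y = 36


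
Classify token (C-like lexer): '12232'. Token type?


Pattern: digits only
Type: INTEGER_LITERAL


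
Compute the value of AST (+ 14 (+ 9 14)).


Evaluate inner: (+ 9 14) = 23
Evaluate root: (+ 14 23) = 37
Result: 37


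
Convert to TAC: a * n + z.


Break into single-operator statements:
t1 = a * n
t2 = t1 + z


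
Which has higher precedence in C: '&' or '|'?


'&' is bitwise AND (level 5); '|' is bitwise OR (level 3)
Higher level binds tighter
'&' has higher precedence than '|'


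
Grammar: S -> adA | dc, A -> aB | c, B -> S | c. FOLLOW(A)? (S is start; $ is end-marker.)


$ ∈ FOLLOW(S). For each A -> αBβ: add FIRST(β)\{ε} to FOLLOW(B); if β nullable, add FOLLOW(A).
FOLLOW(A) = {$}


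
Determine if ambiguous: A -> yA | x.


right-linear, alternatives start with distinct terminals 'y' vs 'x': unique leftmost derivation
Unambiguous


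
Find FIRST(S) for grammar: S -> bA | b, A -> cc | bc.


Per alternative of S: FIRST(bA) = {b}; FIRST(b) = {b}
FIRST(S) = {b}


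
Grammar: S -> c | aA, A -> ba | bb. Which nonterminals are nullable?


A nonterminal is nullable iff some alternative derives ε (directly, or every symbol in it is nullable)
Nullable: {}


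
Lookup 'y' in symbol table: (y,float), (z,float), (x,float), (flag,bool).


Lookup 'y' → type float


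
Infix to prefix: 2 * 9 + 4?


left-to-right (same/higher precedence on left): tree is (+ (* 2 9) 4)
Prefix: + * 2 9 4


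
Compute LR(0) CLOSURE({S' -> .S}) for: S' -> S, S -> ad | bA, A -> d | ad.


Start: S' -> .S
For each item with dot before a nonterminal B, add B -> .γ for every B-production
Closure: [S' -> .S, S -> .ad, S -> .bA]


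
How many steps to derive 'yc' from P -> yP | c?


Derivation: P => yP => yc
Steps: 2


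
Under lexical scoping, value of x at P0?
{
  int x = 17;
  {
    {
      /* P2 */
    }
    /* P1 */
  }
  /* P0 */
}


x declared in the same block as P0
x = 17


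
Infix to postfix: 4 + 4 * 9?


* has higher precedence, evaluate 4*9 first
Postfix: 4 4 9 * +


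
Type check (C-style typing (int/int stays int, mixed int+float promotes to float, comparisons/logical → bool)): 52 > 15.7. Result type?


Operand types: int > float
Rule: comparison yields bool
Result type: bool


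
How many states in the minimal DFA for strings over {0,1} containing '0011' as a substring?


KMP-style automaton: 4 progress states + 1 absorbing accept = 5
Minimal DFA: 5 states


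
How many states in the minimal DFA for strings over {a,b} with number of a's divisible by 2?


Track (count of a) mod 2: states 0..1, accept at 0
Minimal DFA: 2 states


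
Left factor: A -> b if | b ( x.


Common prefix: 'b'
Factored: A -> b A', A' -> if | ( x


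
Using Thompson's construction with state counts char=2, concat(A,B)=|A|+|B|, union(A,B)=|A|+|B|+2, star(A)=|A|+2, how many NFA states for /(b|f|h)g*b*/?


Syntax tree has 5 char leaf(s), 2 union(s), 2 star(s)
chars contribute 5×2 = 10; each union adds +2; each star adds +2
Total: 10 + 4 + 4 = 18 states


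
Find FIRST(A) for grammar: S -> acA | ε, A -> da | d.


Per alternative of A: FIRST(da) = {d}; FIRST(d) = {d}
FIRST(A) = {d}


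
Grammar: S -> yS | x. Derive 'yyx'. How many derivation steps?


Derivation: S => yS => yyS => yyx
Steps: 3


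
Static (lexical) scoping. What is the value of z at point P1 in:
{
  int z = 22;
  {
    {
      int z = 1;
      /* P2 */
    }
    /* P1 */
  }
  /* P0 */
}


P1's block does not declare z; resolves to the enclosing declaration at depth 0
z = 22


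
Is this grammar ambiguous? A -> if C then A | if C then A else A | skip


dangling else: 'if C then if C then skip else skip' parses two ways
Ambiguous


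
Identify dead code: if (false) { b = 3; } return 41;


condition is constant false, so the whole block is unreachable
Dead: 'if (false) { b = 3; }'


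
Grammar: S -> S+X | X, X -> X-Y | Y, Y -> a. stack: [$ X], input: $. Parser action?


lookahead ∉ {-} so X won't extend; reduce S -> X
Action: reduce (S -> X)


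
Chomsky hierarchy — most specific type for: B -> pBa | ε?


Single nonterminal LHS, but p^n a^n is not regular
Classification: Type 2 (Context-Free)


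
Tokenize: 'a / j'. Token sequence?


Scan left to right, longest-match per lexeme
Tokens: ID(a), OP(/), ID(j)


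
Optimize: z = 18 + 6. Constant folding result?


18 + 6 = 24 at compile time
Optimized: z = 24


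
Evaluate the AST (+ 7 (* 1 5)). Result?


Evaluate inner: (* 1 5) = 5
Evaluate root: (+ 7 5) = 12
Result: 12


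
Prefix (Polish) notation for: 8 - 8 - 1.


left-to-right (same/higher precedence on left): tree is (- (- 8 8) 1)
Prefix: - - 8 8 1


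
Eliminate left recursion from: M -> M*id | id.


Left-recursive alternatives: M*id; non-recursive: id
Introduce M': M -> idM', M' -> *idM' | ε


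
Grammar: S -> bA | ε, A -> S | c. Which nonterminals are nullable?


A nonterminal is nullable iff some alternative derives ε (directly, or every symbol in it is nullable)
Nullable: {A, S}


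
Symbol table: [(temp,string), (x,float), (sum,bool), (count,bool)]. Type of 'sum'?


Lookup 'sum' → type bool


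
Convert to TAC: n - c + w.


Break into single-operator statements:
t1 = n - c
t2 = t1 + w


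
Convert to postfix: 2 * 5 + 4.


Left to right (same or higher precedence on left)
Postfix: 2 5 * 4 +


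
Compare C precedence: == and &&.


'==' is equality (level 6); '&&' is logical AND (level 2)
Higher level binds tighter
'==' has higher precedence than '&&'


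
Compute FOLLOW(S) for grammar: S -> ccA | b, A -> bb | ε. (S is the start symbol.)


$ ∈ FOLLOW(S). For each A -> αBβ: add FIRST(β)\{ε} to FOLLOW(B); if β nullable, add FOLLOW(A).
FOLLOW(S) = {$}


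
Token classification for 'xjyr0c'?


Pattern: letter/underscore followed by alphanumerics, not a keyword
Type: IDENTIFIER


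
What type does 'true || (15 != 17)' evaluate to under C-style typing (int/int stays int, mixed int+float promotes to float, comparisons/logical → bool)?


Operand types: bool || bool
Rule: logical operators take bool operands and yield bool
Result type: bool


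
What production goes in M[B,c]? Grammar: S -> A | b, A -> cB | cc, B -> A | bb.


For [B, c]: 'c' ∈ FIRST(A)
Entry: B -> A


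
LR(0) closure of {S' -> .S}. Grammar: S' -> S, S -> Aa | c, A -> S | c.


Start: S' -> .S
For each item with dot before a nonterminal B, add B -> .γ for every B-production
Closure: [S' -> .S, S -> .Aa, S -> .c, A -> .S, A -> .c]


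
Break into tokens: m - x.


Scan left to right, longest-match per lexeme
Tokens: ID(m), OP(-), ID(x)


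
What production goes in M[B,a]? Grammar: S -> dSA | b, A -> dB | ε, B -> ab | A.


For [B, a]: 'a' ∈ FIRST(ab)
Entry: B -> ab


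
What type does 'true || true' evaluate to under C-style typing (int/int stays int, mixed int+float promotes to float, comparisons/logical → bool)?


Operand types: bool || bool
Rule: logical operators take bool operands and yield bool
Result type: bool


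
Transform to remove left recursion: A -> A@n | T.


Left-recursive alternatives: A@n; non-recursive: T
Introduce A': A -> TA', A' -> @nA' | ε


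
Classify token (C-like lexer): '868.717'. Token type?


Pattern: digits with a decimal point
Type: FLOAT_LITERAL


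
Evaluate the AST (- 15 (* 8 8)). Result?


Evaluate inner: (* 8 8) = 64
Evaluate root: (- 15 64) = -49
Result: -49


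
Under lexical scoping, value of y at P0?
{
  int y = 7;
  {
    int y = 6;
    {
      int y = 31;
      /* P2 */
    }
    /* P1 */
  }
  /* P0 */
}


y declared in the same block as P0
y = 7


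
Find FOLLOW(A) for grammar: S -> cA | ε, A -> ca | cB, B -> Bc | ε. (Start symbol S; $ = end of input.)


$ ∈ FOLLOW(S). For each A -> αBβ: add FIRST(β)\{ε} to FOLLOW(B); if β nullable, add FOLLOW(A).
FOLLOW(A) = {$}


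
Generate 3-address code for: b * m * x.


Break into single-operator statements:
t1 = b * m
t2 = t1 * x


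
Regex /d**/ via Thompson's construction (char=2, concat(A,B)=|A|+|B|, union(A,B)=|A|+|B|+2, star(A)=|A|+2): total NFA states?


Syntax tree has 1 char leaf(s), 0 union(s), 2 star(s)
chars contribute 1×2 = 2; each union adds +2; each star adds +2
Total: 2 + 0 + 4 = 6 states


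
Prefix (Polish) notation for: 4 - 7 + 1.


left-to-right (same/higher precedence on left): tree is (+ (- 4 7) 1)
Prefix: + - 4 7 1


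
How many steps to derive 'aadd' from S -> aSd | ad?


Derivation: S => aSd => aadd
Steps: 2


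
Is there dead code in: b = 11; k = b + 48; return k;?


b is read by k's definition; k is returned
No dead code


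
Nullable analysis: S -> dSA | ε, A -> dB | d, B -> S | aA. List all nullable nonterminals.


A nonterminal is nullable iff some alternative derives ε (directly, or every symbol in it is nullable)
Nullable: {B, S}


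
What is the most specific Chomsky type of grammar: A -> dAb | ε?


Single nonterminal LHS, but d^n b^n is not regular
Classification: Type 2 (Context-Free)


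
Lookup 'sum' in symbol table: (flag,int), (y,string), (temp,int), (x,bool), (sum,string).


Lookup 'sum' → type string


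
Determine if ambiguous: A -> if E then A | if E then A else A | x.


dangling else: 'if E then if E then x else x' parses two ways
Ambiguous


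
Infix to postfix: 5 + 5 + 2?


Left to right (same or higher precedence on left)
Postfix: 5 5 + 2 +


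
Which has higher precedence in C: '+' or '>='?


'+' is additive (level 9); '>=' is relational (level 7)
Higher level binds tighter
'+' has higher precedence than '>='


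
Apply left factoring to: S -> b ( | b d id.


Common prefix: 'b'
Factored: S -> b S', S' -> ( | d id


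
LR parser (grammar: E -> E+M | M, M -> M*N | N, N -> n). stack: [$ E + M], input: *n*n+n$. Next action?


'*' can extend M; shift to build M -> M*N
Action: shift


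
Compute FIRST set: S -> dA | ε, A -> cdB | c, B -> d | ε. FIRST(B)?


Per alternative of B: FIRST(d) = {d}; FIRST(ε) = {ε}
FIRST(B) = {d, ε}


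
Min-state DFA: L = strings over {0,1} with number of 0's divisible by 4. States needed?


Track (count of 0) mod 4: states 0..3, accept at 0
Minimal DFA: 4 states


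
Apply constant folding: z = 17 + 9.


17 + 9 = 26 at compile time
Optimized: z = 26


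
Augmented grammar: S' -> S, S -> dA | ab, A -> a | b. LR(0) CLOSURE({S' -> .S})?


Start: S' -> .S
For each item with dot before a nonterminal B, add B -> .γ for every B-production
Closure: [S' -> .S, S -> .dA, S -> .ab]


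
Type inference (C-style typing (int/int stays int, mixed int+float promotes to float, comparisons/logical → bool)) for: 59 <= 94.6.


Operand types: int <= float
Rule: comparison yields bool
Result type: bool


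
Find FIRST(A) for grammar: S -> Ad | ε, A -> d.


Per alternative of A: FIRST(d) = {d}
FIRST(A) = {d}


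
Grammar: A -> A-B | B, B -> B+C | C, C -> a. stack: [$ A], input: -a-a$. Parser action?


shift '-' to continue A -> A-B
Action: shift


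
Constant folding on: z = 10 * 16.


10 * 16 = 160 at compile time
Optimized: z = 160


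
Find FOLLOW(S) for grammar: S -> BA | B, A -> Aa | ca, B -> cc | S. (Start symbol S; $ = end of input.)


$ ∈ FOLLOW(S). For each A -> αBβ: add FIRST(β)\{ε} to FOLLOW(B); if β nullable, add FOLLOW(A).
FOLLOW(S) = {$, c}


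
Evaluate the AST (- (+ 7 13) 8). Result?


Evaluate inner: (+ 7 13) = 20
Evaluate root: (- 20 8) = 12
Result: 12


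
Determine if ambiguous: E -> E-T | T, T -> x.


precedence layered via separate nonterminal T: deterministic
Unambiguous


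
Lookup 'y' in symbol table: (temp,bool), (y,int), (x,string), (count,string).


Lookup 'y' → type int


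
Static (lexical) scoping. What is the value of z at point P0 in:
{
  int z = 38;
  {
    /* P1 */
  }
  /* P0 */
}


z declared in the same block as P0
z = 38


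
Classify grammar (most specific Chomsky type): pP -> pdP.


LHS has context (more than one symbol) and |LHS| ≤ |RHS|
Classification: Type 1 (Context-Sensitive)


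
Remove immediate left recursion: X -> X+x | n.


Left-recursive alternatives: X+x; non-recursive: n
Introduce X': X -> nX', X' -> +xX' | ε


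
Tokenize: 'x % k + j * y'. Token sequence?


Scan left to right, longest-match per lexeme
Tokens: ID(x), OP(%), ID(k), OP(+), ID(j), OP(*), ID(y)


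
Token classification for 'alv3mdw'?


Pattern: letter/underscore followed by alphanumerics, not a keyword
Type: IDENTIFIER


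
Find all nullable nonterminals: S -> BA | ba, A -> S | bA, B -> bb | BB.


A nonterminal is nullable iff some alternative derives ε (directly, or every symbol in it is nullable)
Nullable: {}


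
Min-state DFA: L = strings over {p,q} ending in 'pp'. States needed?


Track the longest suffix of input matching a prefix of 'pp': 3 classes (prefixes of length 0..2)
Minimal DFA: 3 states


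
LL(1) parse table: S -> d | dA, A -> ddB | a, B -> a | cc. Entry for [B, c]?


For [B, c]: 'c' ∈ FIRST(cc)
Entry: B -> cc


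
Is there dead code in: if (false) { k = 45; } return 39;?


condition is constant false, so the whole block is unreachable
Dead: 'if (false) { k = 45; }'


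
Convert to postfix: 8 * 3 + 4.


Left to right (same or higher precedence on left)
Postfix: 8 3 * 4 +


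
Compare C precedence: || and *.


'*' is multiplicative (level 10); '||' is logical OR (level 1)
Higher level binds tighter
'*' has higher precedence than '||'
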